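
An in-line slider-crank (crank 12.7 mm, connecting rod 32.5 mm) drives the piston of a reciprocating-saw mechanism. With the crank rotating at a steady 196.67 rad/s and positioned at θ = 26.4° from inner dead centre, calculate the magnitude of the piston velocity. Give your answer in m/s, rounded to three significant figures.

ω = 196.7 rad/s
For an in-line slider-crank, x = r cosθ + √(L² − r² sin²θ), so v = −rω sinθ·[1 + r cosθ/√(L² − r² sin²θ)].
With r = 0.0127 m, L = 0.0325 m, θ = 26.4°: √(L² − r² sin²θ) = 0.032006 m.
v = −0.0127·196.7·0.44464·[1 + 0.0127·0.89571/0.032006] = -1.5053 m/s.
|v| = 1.5053 m/s.

1.51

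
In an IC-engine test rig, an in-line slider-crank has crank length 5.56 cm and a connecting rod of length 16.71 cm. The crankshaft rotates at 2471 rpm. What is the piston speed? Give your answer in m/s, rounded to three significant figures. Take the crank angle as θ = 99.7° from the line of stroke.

ω = 2π·2471/60 = 258.8 rad/s
For an in-line slider-crank, x = r cosθ + √(L² − r² sin²θ), so v = −rω sinθ·[1 + r cosθ/√(L² − r² sin²θ)].
With r = 0.0556 m, L = 0.1671 m, θ = 99.7°: √(L² − r² sin²θ) = 0.15786 m.
v = −0.0556·258.8·0.98570·[1 + 0.0556·-0.16849/0.15786] = -13.34 m/s.
|v| = 13.34 m/s.

13.3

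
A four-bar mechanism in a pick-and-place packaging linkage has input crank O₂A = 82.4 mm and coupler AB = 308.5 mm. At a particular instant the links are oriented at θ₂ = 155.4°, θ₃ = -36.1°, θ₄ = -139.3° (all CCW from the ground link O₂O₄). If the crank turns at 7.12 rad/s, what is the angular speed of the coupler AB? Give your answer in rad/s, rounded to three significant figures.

1.77

ω₂ = 7.12 rad/s
Differentiating the loop-closure r₂e^{iθ₂}+r₃e^{iθ₃}=r₁+r₄e^{iθ₄} gives r₂ω₂e^{iθ₂}+r₃ω₃e^{iθ₃}=r₄ω₄e^{iθ₄}.
Eliminating the other unknown: ω₃ = r₂ω₂ sin(θ₄−θ₂) / [r₃ sin(θ₃−θ₄)].
Numerator sine = +0.90851; denominator sine = +0.97358.
Result = 0.0824·7.12·(+0.90851) / (0.3085·(+0.97358)) = +1.7746 rad/s; magnitude 1.7746 rad/s.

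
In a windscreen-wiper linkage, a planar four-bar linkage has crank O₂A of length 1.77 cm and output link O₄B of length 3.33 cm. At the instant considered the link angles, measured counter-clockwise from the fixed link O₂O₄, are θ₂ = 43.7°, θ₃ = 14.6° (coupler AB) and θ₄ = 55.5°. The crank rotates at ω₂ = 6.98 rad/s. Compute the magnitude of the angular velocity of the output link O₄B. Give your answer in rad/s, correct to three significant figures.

2.76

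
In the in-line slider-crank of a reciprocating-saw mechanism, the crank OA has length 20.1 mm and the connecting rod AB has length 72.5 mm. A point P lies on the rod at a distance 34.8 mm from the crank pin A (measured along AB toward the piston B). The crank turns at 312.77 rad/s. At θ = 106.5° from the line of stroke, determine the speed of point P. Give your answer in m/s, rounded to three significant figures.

5.87

ω = 312.8 rad/s.  Crank-pin speed |V_A| = rω = 6.2867 m/s, perpendicular to OA.
Rod angle: sinφ = −(r/L) sinθ ⇒ φ = -15.416°; ω_rod = −rω cosθ/√(L²−r²sin²θ) = +25.547 rad/s.
V_P = V_A + ω_rod × AP, with AP = 0.0348 m along the rod.
Components: V_Px = −rω sinθ − a·ω_rod·sinφ = -5.7915 m/s;  V_Py = rω cosθ + a·ω_rod·cosφ = -0.92847 m/s.
|V_P| = √(V_Px² + V_Py²) = 5.8654 m/s.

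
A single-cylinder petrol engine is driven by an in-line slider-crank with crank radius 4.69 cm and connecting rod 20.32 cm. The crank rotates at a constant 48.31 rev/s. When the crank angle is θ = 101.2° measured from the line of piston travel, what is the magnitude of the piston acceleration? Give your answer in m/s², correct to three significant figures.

ω = 2π·48.3 = 303.5 rad/s
x(θ) = r cosθ + √(L² − r² sin²θ); with ω constant, a = ω²·d²x/dθ².
d²x/dθ² = −r cosθ − r²(cos2θ)/√u − r⁴ sin²2θ/(4u^{3/2}),  u = L² − r² sin²θ = 0.0391736 m².
Substituting r = 0.0469 m, L = 0.2032 m, θ = 101.2°: d²x/dθ² = +0.019362 m.
a = ω²·d²x/dθ² = (303.5)²·(+0.019362) = +1783.9 m/s²;  |a| = 1783.9 m/s².

1780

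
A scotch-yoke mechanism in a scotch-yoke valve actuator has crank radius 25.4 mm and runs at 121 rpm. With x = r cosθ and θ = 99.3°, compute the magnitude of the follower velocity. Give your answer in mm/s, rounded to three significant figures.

ω = 12.67 rad/s (from 121 rpm).
x = r cosθ ⇒ ẋ = −rω sinθ.
|v| = rω|sinθ| = 0.0254·12.67·|sin 99.3°| = 0.31762 m/s = 317.62 mm/s.

318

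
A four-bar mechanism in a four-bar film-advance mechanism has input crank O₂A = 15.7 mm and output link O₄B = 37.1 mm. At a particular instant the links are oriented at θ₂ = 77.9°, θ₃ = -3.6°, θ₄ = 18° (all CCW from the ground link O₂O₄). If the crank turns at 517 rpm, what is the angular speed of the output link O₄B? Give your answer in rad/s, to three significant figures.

61.6

ω₂ = 54.14 rad/s (from 517 rpm).
Differentiating the loop-closure r₂e^{iθ₂}+r₃e^{iθ₃}=r₁+r₄e^{iθ₄} gives r₂ω₂e^{iθ₂}+r₃ω₃e^{iθ₃}=r₄ω₄e^{iθ₄}.
Eliminating the other unknown: ω₄ = r₂ω₂ sin(θ₂−θ₃) / [r₄ sin(θ₄−θ₃)].
Numerator sine = +0.98902; denominator sine = +0.36812.
Result = 0.0157·54.14·(+0.98902) / (0.0371·(+0.36812)) = +61.554 rad/s; magnitude 61.554 rad/s.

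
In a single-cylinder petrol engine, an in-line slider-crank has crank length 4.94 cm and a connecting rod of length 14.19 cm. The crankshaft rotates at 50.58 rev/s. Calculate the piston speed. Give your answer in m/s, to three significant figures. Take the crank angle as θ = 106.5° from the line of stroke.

13.5

ω = 2π·50.6 = 317.8 rad/s
For an in-line slider-crank, x = r cosθ + √(L² − r² sin²θ), so v = −rω sinθ·[1 + r cosθ/√(L² − r² sin²θ)].
With r = 0.0494 m, L = 0.1419 m, θ = 106.5°: √(L² − r² sin²θ) = 0.13376 m.
v = −0.0494·317.8·0.95882·[1 + 0.0494·-0.28402/0.13376] = -13.474 m/s.
|v| = 13.474 m/s.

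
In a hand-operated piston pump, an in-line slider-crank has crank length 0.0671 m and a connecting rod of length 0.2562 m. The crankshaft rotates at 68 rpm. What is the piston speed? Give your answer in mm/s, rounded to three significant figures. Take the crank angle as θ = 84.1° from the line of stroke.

489

ω = 2π·68/60 = 7.121 rad/s
For an in-line slider-crank, x = r cosθ + √(L² − r² sin²θ), so v = −rω sinθ·[1 + r cosθ/√(L² − r² sin²θ)].
With r = 0.0671 m, L = 0.2562 m, θ = 84.1°: √(L² − r² sin²θ) = 0.24735 m.
v = −0.0671·7.121·0.99470·[1 + 0.0671·0.10279/0.24735] = -0.48854 m/s.
|v| = 0.48854 m/s = 488.54 mm/s.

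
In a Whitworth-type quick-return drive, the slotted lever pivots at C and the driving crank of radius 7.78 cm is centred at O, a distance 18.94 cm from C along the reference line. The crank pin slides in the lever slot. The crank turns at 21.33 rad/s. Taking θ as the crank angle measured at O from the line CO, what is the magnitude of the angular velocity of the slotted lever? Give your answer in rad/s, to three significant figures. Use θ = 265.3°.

2.62

ω = 21.33 rad/s
Crank pin A relative to C: A = (d + r cosθ, r sinθ); lever angle φ = atan2(r sinθ, d + r cosθ).
Differentiating tanφ: φ̇ = rω(d cosθ + r)/(d² + r² + 2dr cosθ).
d² + r² + 2dr cosθ = |CA|² = 0.0395104 m²;  d cosθ + r = +0.062281 m.
|ω_lever| = |0.0778·21.33·+0.062281| / 0.0395104 = 2.6159 rad/s.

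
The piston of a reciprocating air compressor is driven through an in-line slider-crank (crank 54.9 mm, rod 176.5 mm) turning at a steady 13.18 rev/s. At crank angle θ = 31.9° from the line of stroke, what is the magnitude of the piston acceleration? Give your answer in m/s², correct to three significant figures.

374

ω = 2π·13.2 = 82.81 rad/s
x(θ) = r cosθ + √(L² − r² sin²θ); with ω constant, a = ω²·d²x/dθ².
d²x/dθ² = −r cosθ − r²(cos2θ)/√u − r⁴ sin²2θ/(4u^{3/2}),  u = L² − r² sin²θ = 0.0303106 m².
Substituting r = 0.0549 m, L = 0.1765 m, θ = 31.9°: d²x/dθ² = -0.054598 m.
a = ω²·d²x/dθ² = (82.81)²·(-0.054598) = -374.43 m/s²;  |a| = 374.43 m/s².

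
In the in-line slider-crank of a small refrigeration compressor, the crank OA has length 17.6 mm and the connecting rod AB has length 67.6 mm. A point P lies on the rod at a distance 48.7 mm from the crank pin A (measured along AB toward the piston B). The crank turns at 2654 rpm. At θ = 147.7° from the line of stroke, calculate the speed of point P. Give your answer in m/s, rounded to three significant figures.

2.48

ω = 277.9 rad/s.  Crank-pin speed |V_A| = rω = 4.8915 m/s, perpendicular to OA.
Rod angle: sinφ = −(r/L) sinθ ⇒ φ = -7.997°; ω_rod = −rω cosθ/√(L²−r²sin²θ) = +61.763 rad/s.
V_P = V_A + ω_rod × AP, with AP = 0.0487 m along the rod.
Components: V_Px = −rω sinθ − a·ω_rod·sinφ = -2.1953 m/s;  V_Py = rω cosθ + a·ω_rod·cosφ = -1.156 m/s.
|V_P| = √(V_Px² + V_Py²) = 2.4811 m/s.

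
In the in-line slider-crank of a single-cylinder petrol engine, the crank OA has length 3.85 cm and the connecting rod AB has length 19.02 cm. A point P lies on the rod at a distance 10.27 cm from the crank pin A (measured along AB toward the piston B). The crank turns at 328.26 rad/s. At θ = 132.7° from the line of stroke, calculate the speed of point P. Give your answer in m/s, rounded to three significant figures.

ω = 328.3 rad/s.  Crank-pin speed |V_A| = rω = 12.638 m/s, perpendicular to OA.
Rod angle: sinφ = −(r/L) sinθ ⇒ φ = -8.555°; ω_rod = −rω cosθ/√(L²−r²sin²θ) = +45.568 rad/s.
V_P = V_A + ω_rod × AP, with AP = 0.1027 m along the rod.
Components: V_Px = −rω sinθ − a·ω_rod·sinφ = -8.5917 m/s;  V_Py = rω cosθ + a·ω_rod·cosφ = -3.9428 m/s.
|V_P| = √(V_Px² + V_Py²) = 9.4532 m/s.

9.45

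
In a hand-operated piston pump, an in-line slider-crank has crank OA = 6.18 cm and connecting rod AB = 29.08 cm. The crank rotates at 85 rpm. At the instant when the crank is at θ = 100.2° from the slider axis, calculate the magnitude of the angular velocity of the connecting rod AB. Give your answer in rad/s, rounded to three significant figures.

0.343

ω = 8.901 rad/s (converted from 85 rpm).
The rod makes angle φ with the slider axis where L sinφ = r sinθ; differentiating, L cosφ·φ̇ = r ω cosθ.
L cosφ = √(L² − r² sin²θ) = 0.28437 m.
|ω_rod| = r ω |cosθ| / √(L² − r² sin²θ) = 0.0618·8.901·0.17708/0.28437 = 0.34256 rad/s.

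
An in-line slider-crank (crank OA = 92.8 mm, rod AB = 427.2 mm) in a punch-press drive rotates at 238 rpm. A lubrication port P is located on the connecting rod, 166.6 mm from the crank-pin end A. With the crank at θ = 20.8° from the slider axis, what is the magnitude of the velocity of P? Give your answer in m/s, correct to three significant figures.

ω = 24.92 rad/s.  Crank-pin speed |V_A| = rω = 2.3129 m/s, perpendicular to OA.
Rod angle: sinφ = −(r/L) sinθ ⇒ φ = -4.424°; ω_rod = −rω cosθ/√(L²−r²sin²θ) = -5.0763 rad/s.
V_P = V_A + ω_rod × AP, with AP = 0.1666 m along the rod.
Components: V_Px = −rω sinθ − a·ω_rod·sinφ = -0.88656 m/s;  V_Py = rω cosθ + a·ω_rod·cosφ = +1.3189 m/s.
|V_P| = √(V_Px² + V_Py²) = 1.5892 m/s.

1.59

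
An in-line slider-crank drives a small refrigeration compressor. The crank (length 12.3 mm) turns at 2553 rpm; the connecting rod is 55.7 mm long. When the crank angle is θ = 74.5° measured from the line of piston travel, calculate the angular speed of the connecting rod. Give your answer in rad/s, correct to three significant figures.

16.1

ω = 267.3 rad/s (converted from 2553 rpm).
The rod makes angle φ with the slider axis where L sinφ = r sinθ; differentiating, L cosφ·φ̇ = r ω cosθ.
L cosφ = √(L² − r² sin²θ) = 0.054424 m.
|ω_rod| = r ω |cosθ| / √(L² − r² sin²θ) = 0.0123·267.3·0.26724/0.054424 = 16.147 rad/s.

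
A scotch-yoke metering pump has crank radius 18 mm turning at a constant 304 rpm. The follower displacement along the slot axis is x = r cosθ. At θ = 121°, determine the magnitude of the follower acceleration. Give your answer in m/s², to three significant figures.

9.40

ω = 31.83 rad/s (from 304 rpm).
x = r cosθ ⇒ ẍ = −rω² cosθ (ω constant).
|a| = rω²|cosθ| = 0.018·(31.83)²·|cos 121°| = 9.3954 m/s².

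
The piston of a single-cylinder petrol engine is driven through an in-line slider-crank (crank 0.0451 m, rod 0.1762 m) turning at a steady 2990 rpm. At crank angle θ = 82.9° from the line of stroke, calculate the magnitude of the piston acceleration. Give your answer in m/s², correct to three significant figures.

587

ω = 2π·2990/60 = 313.1 rad/s
x(θ) = r cosθ + √(L² − r² sin²θ); with ω constant, a = ω²·d²x/dθ².
d²x/dθ² = −r cosθ − r²(cos2θ)/√u − r⁴ sin²2θ/(4u^{3/2}),  u = L² − r² sin²θ = 0.0290435 m².
Substituting r = 0.0451 m, L = 0.1762 m, θ = 82.9°: d²x/dθ² = +0.0059835 m.
a = ω²·d²x/dθ² = (313.1)²·(+0.0059835) = +586.62 m/s²;  |a| = 586.62 m/s².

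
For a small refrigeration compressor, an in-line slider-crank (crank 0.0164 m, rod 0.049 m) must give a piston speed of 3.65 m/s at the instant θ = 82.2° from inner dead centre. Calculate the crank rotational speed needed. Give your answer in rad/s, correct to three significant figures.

214

For an in-line slider-crank, |v_piston| = rω|sinθ|·[1 + r cosθ/√(L² − r² sin²θ)].
With r = 0.0164 m, L = 0.049 m, θ = 82.2°: the bracketed kinematic factor |dx/dθ| = 0.017031 m.
ω = v/|dx/dθ| = 3.65/0.017031 = 214.32 rad/s.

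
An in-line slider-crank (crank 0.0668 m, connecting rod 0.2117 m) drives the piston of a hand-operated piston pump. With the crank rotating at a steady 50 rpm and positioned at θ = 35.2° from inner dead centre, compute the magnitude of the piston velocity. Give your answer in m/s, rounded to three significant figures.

0.254

ω = 2π·50/60 = 5.236 rad/s
For an in-line slider-crank, x = r cosθ + √(L² − r² sin²θ), so v = −rω sinθ·[1 + r cosθ/√(L² − r² sin²θ)].
With r = 0.0668 m, L = 0.2117 m, θ = 35.2°: √(L² − r² sin²θ) = 0.20817 m.
v = −0.0668·5.236·0.57643·[1 + 0.0668·0.81714/0.20817] = -0.25448 m/s.
|v| = 0.25448 m/s.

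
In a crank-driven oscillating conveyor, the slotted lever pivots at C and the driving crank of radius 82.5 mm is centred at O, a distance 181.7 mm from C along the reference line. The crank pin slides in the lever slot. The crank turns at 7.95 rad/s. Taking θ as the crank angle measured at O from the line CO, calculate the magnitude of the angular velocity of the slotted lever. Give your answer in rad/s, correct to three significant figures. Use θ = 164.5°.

ω = 7.95 rad/s
Crank pin A relative to C: A = (d + r cosθ, r sinθ); lever angle φ = atan2(r sinθ, d + r cosθ).
Differentiating tanφ: φ̇ = rω(d cosθ + r)/(d² + r² + 2dr cosθ).
d² + r² + 2dr cosθ = |CA|² = 0.010931 m²;  d cosθ + r = -0.092592 m.
|ω_lever| = |0.0825·7.95·-0.092592| / 0.010931 = 5.5556 rad/s.

5.56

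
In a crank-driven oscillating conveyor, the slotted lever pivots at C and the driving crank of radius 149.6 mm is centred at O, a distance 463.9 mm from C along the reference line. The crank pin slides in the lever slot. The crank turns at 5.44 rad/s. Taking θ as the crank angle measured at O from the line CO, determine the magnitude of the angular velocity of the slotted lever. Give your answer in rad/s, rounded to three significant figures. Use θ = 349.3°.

1.32

ω = 5.44 rad/s
Crank pin A relative to C: A = (d + r cosθ, r sinθ); lever angle φ = atan2(r sinθ, d + r cosθ).
Differentiating tanφ: φ̇ = rω(d cosθ + r)/(d² + r² + 2dr cosθ).
d² + r² + 2dr cosθ = |CA|² = 0.373969 m²;  d cosθ + r = +0.60543 m.
|ω_lever| = |0.1496·5.44·+0.60543| / 0.373969 = 1.3175 rad/s.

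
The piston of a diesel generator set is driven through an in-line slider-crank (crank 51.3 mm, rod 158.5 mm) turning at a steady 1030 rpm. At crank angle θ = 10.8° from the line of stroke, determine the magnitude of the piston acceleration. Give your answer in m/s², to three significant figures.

767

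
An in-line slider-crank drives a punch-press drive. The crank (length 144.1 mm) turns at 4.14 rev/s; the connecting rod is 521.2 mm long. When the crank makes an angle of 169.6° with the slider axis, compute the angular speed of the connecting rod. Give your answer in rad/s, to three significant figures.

7.08

ω = 26.01 rad/s (converted from 4.14 rev/s).
The rod makes angle φ with the slider axis where L sinφ = r sinθ; differentiating, L cosφ·φ̇ = r ω cosθ.
L cosφ = √(L² − r² sin²θ) = 0.52055 m.
|ω_rod| = r ω |cosθ| / √(L² − r² sin²θ) = 0.1441·26.01·0.98357/0.52055 = 7.0825 rad/s.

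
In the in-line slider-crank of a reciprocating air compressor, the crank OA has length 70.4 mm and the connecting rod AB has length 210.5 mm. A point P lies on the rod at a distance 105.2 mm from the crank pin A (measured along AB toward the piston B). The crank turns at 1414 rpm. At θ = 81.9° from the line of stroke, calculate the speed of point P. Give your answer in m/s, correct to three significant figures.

10.6

ω = 148.1 rad/s.  Crank-pin speed |V_A| = rω = 10.424 m/s, perpendicular to OA.
Rod angle: sinφ = −(r/L) sinθ ⇒ φ = -19.336°; ω_rod = −rω cosθ/√(L²−r²sin²θ) = -7.3948 rad/s.
V_P = V_A + ω_rod × AP, with AP = 0.1052 m along the rod.
Components: V_Px = −rω sinθ − a·ω_rod·sinφ = -10.578 m/s;  V_Py = rω cosθ + a·ω_rod·cosφ = +0.73475 m/s.
|V_P| = √(V_Px² + V_Py²) = 10.603 m/s.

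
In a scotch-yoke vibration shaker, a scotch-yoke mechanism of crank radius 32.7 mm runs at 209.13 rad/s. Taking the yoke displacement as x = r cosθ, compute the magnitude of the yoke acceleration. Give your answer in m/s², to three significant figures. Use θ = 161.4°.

ω = 209.1 rad/s
x = r cosθ ⇒ ẍ = −rω² cosθ (ω constant).
|a| = rω²|cosθ| = 0.0327·(209.1)²·|cos 161.4°| = 1355.4 m/s².

1360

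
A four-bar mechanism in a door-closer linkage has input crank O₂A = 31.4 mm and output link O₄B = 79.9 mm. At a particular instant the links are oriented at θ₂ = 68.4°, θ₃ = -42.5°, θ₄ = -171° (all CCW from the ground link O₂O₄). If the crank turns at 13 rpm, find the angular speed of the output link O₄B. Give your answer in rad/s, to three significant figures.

0.639

ω₂ = 1.361 rad/s (from 13 rpm).
Differentiating the loop-closure r₂e^{iθ₂}+r₃e^{iθ₃}=r₁+r₄e^{iθ₄} gives r₂ω₂e^{iθ₂}+r₃ω₃e^{iθ₃}=r₄ω₄e^{iθ₄}.
Eliminating the other unknown: ω₄ = r₂ω₂ sin(θ₂−θ₃) / [r₄ sin(θ₄−θ₃)].
Numerator sine = +0.93420; denominator sine = -0.78261.
Result = 0.0314·1.361·(+0.93420) / (0.0799·(-0.78261)) = -0.63863 rad/s; magnitude 0.63863 rad/s.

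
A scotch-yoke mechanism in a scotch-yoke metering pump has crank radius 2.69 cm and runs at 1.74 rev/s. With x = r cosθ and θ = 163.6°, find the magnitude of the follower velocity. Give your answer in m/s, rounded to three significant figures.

ω = 10.93 rad/s (from 1.74 rev/s).
x = r cosθ ⇒ ẋ = −rω sinθ.
|v| = rω|sinθ| = 0.0269·10.93·|sin 163.6°| = 0.083034 m/s.

0.0830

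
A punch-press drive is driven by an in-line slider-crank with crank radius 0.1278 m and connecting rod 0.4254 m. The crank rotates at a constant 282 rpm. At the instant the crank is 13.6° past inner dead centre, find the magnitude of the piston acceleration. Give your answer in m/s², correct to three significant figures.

138

ω = 2π·282/60 = 29.53 rad/s
x(θ) = r cosθ + √(L² − r² sin²θ); with ω constant, a = ω²·d²x/dθ².
d²x/dθ² = −r cosθ − r²(cos2θ)/√u − r⁴ sin²2θ/(4u^{3/2}),  u = L² − r² sin²θ = 0.180062 m².
Substituting r = 0.1278 m, L = 0.4254 m, θ = 13.6°: d²x/dθ² = -0.15863 m.
a = ω²·d²x/dθ² = (29.53)²·(-0.15863) = -138.34 m/s²;  |a| = 138.34 m/s².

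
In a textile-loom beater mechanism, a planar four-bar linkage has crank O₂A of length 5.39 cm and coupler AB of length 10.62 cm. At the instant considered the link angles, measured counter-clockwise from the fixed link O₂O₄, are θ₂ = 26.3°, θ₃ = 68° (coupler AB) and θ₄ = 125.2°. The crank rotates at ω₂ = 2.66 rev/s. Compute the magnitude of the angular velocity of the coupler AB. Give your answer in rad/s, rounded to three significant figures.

ω₂ = 16.71 rad/s (from 2.66 rev/s).
Differentiating the loop-closure r₂e^{iθ₂}+r₃e^{iθ₃}=r₁+r₄e^{iθ₄} gives r₂ω₂e^{iθ₂}+r₃ω₃e^{iθ₃}=r₄ω₄e^{iθ₄}.
Eliminating the other unknown: ω₃ = r₂ω₂ sin(θ₄−θ₂) / [r₃ sin(θ₃−θ₄)].
Numerator sine = +0.98796; denominator sine = -0.84057.
Result = 0.0539·16.71·(+0.98796) / (0.1062·(-0.84057)) = -9.9699 rad/s; magnitude 9.9699 rad/s.

9.97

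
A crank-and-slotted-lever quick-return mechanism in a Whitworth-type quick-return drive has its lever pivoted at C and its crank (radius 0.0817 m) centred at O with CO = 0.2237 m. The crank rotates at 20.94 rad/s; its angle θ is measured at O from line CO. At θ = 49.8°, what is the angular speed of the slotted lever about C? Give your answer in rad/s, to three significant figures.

4.82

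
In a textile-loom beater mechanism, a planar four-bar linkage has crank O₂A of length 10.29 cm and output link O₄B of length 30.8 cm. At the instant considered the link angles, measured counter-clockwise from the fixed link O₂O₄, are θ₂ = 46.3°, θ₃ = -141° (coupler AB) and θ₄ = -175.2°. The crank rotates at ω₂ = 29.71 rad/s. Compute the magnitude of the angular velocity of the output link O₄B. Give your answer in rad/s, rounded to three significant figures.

2.24

ω₂ = 29.71 rad/s
Differentiating the loop-closure r₂e^{iθ₂}+r₃e^{iθ₃}=r₁+r₄e^{iθ₄} gives r₂ω₂e^{iθ₂}+r₃ω₃e^{iθ₃}=r₄ω₄e^{iθ₄}.
Eliminating the other unknown: ω₄ = r₂ω₂ sin(θ₂−θ₃) / [r₄ sin(θ₄−θ₃)].
Numerator sine = -0.12706; denominator sine = -0.56208.
Result = 0.1029·29.71·(-0.12706) / (0.308·(-0.56208)) = +2.2438 rad/s; magnitude 2.2438 rad/s.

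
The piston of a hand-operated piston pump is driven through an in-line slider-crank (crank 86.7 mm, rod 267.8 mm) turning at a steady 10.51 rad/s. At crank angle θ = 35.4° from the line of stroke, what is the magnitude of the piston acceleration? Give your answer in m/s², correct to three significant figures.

8.92

ω = 10.51 rad/s
x(θ) = r cosθ + √(L² − r² sin²θ); with ω constant, a = ω²·d²x/dθ².
d²x/dθ² = −r cosθ − r²(cos2θ)/√u − r⁴ sin²2θ/(4u^{3/2}),  u = L² − r² sin²θ = 0.0691944 m².
Substituting r = 0.0867 m, L = 0.2678 m, θ = 35.4°: d²x/dθ² = -0.080761 m.
a = ω²·d²x/dθ² = (10.51)²·(-0.080761) = -8.9209 m/s²;  |a| = 8.9209 m/s².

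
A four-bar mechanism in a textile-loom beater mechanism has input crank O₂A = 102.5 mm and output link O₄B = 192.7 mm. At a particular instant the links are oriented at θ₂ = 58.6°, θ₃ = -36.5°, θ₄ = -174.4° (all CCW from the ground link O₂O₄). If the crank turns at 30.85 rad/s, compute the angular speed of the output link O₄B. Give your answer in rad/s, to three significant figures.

24.4

ω₂ = 30.85 rad/s
Differentiating the loop-closure r₂e^{iθ₂}+r₃e^{iθ₃}=r₁+r₄e^{iθ₄} gives r₂ω₂e^{iθ₂}+r₃ω₃e^{iθ₃}=r₄ω₄e^{iθ₄}.
Eliminating the other unknown: ω₄ = r₂ω₂ sin(θ₂−θ₃) / [r₄ sin(θ₄−θ₃)].
Numerator sine = +0.99604; denominator sine = -0.67043.
Result = 0.1025·30.85·(+0.99604) / (0.1927·(-0.67043)) = -24.379 rad/s; magnitude 24.379 rad/s.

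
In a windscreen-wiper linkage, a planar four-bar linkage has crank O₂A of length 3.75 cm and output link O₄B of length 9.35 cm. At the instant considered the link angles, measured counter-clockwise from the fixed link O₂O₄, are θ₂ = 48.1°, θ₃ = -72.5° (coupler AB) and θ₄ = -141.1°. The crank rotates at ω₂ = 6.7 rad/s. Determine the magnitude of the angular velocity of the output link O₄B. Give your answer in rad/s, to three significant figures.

2.48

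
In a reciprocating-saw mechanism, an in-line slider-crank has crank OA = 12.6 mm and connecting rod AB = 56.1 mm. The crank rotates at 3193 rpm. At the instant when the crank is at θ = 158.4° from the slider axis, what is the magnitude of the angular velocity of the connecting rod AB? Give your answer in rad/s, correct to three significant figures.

70.1

ω = 334.4 rad/s (converted from 3193 rpm).
The rod makes angle φ with the slider axis where L sinφ = r sinθ; differentiating, L cosφ·φ̇ = r ω cosθ.
L cosφ = √(L² − r² sin²θ) = 0.055908 m.
|ω_rod| = r ω |cosθ| / √(L² − r² sin²θ) = 0.0126·334.4·0.92978/0.055908 = 70.065 rad/s.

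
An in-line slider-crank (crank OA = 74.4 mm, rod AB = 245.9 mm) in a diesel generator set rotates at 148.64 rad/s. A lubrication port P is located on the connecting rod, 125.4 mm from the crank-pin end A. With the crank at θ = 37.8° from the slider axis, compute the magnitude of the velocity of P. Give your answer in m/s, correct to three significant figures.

8.74

ω = 148.6 rad/s.  Crank-pin speed |V_A| = rω = 11.059 m/s, perpendicular to OA.
Rod angle: sinφ = −(r/L) sinθ ⇒ φ = -10.687°; ω_rod = −rω cosθ/√(L²−r²sin²θ) = -36.163 rad/s.
V_P = V_A + ω_rod × AP, with AP = 0.1254 m along the rod.
Components: V_Px = −rω sinθ − a·ω_rod·sinφ = -7.619 m/s;  V_Py = rω cosθ + a·ω_rod·cosφ = +4.282 m/s.
|V_P| = √(V_Px² + V_Py²) = 8.7398 m/s.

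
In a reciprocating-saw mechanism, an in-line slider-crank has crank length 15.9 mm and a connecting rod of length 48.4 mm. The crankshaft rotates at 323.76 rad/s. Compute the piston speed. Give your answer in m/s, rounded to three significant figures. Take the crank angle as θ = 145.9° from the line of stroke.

2.09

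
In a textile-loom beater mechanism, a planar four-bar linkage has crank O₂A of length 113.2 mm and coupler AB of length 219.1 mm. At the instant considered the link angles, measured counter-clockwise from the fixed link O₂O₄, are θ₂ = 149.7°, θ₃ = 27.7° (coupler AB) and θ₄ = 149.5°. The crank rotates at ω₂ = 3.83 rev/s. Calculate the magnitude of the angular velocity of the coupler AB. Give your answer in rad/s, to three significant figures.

ω₂ = 24.06 rad/s (from 3.83 rev/s).
Differentiating the loop-closure r₂e^{iθ₂}+r₃e^{iθ₃}=r₁+r₄e^{iθ₄} gives r₂ω₂e^{iθ₂}+r₃ω₃e^{iθ₃}=r₄ω₄e^{iθ₄}.
Eliminating the other unknown: ω₃ = r₂ω₂ sin(θ₄−θ₂) / [r₃ sin(θ₃−θ₄)].
Numerator sine = -0.00349; denominator sine = -0.84989.
Result = 0.1132·24.06·(-0.00349) / (0.2191·(-0.84989)) = +0.051065 rad/s; magnitude 0.051065 rad/s.

0.0511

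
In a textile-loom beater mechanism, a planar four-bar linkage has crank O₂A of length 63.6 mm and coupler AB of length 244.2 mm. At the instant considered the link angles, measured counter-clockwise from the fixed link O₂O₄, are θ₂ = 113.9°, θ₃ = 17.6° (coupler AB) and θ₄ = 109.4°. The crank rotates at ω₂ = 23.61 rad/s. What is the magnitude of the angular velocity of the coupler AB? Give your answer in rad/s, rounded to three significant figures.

ω₂ = 23.61 rad/s
Differentiating the loop-closure r₂e^{iθ₂}+r₃e^{iθ₃}=r₁+r₄e^{iθ₄} gives r₂ω₂e^{iθ₂}+r₃ω₃e^{iθ₃}=r₄ω₄e^{iθ₄}.
Eliminating the other unknown: ω₃ = r₂ω₂ sin(θ₄−θ₂) / [r₃ sin(θ₃−θ₄)].
Numerator sine = -0.07846; denominator sine = -0.99951.
Result = 0.0636·23.61·(-0.07846) / (0.2442·(-0.99951)) = +0.48269 rad/s; magnitude 0.48269 rad/s.

0.483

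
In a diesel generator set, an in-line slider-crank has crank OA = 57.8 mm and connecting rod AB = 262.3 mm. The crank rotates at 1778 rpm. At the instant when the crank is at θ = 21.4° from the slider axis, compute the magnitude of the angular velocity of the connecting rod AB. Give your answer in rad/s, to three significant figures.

38.3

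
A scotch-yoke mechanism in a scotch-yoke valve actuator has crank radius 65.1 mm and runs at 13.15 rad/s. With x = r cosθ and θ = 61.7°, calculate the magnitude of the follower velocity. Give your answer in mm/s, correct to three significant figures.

754

ω = 13.15 rad/s
x = r cosθ ⇒ ẋ = −rω sinθ.
|v| = rω|sinθ| = 0.0651·13.15·|sin 61.7°| = 0.75375 m/s = 753.75 mm/s.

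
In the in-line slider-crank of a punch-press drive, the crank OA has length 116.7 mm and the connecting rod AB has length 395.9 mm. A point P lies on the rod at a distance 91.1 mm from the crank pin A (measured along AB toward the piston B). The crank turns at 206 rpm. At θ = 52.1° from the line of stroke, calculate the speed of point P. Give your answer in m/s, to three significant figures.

2.39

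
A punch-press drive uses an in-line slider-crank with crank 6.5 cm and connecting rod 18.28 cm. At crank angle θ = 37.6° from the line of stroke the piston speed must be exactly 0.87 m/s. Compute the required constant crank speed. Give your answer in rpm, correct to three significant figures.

For an in-line slider-crank, |v_piston| = rω|sinθ|·[1 + r cosθ/√(L² − r² sin²θ)].
With r = 0.065 m, L = 0.1828 m, θ = 37.6°: the bracketed kinematic factor |dx/dθ| = 0.051105 m.
ω = v/|dx/dθ| = 0.87/0.051105 = 17.024 rad/s.
N = 60ω/(2π) = 162.57 rpm.

163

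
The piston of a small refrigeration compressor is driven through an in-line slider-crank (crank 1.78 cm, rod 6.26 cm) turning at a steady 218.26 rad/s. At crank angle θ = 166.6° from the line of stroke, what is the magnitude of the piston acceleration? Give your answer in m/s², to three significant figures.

608

ω = 218.3 rad/s
x(θ) = r cosθ + √(L² − r² sin²θ); with ω constant, a = ω²·d²x/dθ².
d²x/dθ² = −r cosθ − r²(cos2θ)/√u − r⁴ sin²2θ/(4u^{3/2}),  u = L² − r² sin²θ = 0.00390174 m².
Substituting r = 0.0178 m, L = 0.0626 m, θ = 166.6°: d²x/dθ² = +0.012767 m.
a = ω²·d²x/dθ² = (218.3)²·(+0.012767) = +608.18 m/s²;  |a| = 608.18 m/s².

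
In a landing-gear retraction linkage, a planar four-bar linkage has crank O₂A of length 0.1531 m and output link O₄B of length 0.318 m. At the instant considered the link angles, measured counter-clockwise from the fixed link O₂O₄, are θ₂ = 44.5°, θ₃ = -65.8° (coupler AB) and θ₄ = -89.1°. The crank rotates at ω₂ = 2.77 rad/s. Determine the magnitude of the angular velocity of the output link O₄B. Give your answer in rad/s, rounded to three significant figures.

ω₂ = 2.77 rad/s
Differentiating the loop-closure r₂e^{iθ₂}+r₃e^{iθ₃}=r₁+r₄e^{iθ₄} gives r₂ω₂e^{iθ₂}+r₃ω₃e^{iθ₃}=r₄ω₄e^{iθ₄}.
Eliminating the other unknown: ω₄ = r₂ω₂ sin(θ₂−θ₃) / [r₄ sin(θ₄−θ₃)].
Numerator sine = +0.93789; denominator sine = -0.39555.
Result = 0.1531·2.77·(+0.93789) / (0.318·(-0.39555)) = -3.1622 rad/s; magnitude 3.1622 rad/s.

3.16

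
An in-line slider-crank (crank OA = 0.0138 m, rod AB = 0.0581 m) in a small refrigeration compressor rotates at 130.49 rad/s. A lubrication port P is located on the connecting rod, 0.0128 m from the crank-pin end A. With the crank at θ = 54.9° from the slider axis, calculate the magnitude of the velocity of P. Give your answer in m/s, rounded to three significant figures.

ω = 130.5 rad/s.  Crank-pin speed |V_A| = rω = 1.8008 m/s, perpendicular to OA.
Rod angle: sinφ = −(r/L) sinθ ⇒ φ = -11.205°; ω_rod = −rω cosθ/√(L²−r²sin²θ) = -18.168 rad/s.
V_P = V_A + ω_rod × AP, with AP = 0.0128 m along the rod.
Components: V_Px = −rω sinθ − a·ω_rod·sinφ = -1.5185 m/s;  V_Py = rω cosθ + a·ω_rod·cosφ = +0.80733 m/s.
|V_P| = √(V_Px² + V_Py²) = 1.7198 m/s.

1.72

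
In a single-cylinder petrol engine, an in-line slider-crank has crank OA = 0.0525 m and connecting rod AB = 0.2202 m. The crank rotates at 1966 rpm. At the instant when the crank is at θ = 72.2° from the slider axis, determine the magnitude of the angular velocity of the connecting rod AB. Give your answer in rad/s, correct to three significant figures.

ω = 205.9 rad/s (converted from 1966 rpm).
The rod makes angle φ with the slider axis where L sinφ = r sinθ; differentiating, L cosφ·φ̇ = r ω cosθ.
L cosφ = √(L² − r² sin²θ) = 0.21445 m.
|ω_rod| = r ω |cosθ| / √(L² − r² sin²θ) = 0.0525·205.9·0.30570/0.21445 = 15.407 rad/s.

15.4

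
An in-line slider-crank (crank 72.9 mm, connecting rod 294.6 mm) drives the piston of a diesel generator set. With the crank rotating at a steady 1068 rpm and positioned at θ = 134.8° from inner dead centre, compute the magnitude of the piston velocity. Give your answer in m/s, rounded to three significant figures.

ω = 2π·1068/60 = 111.8 rad/s
For an in-line slider-crank, x = r cosθ + √(L² − r² sin²θ), so v = −rω sinθ·[1 + r cosθ/√(L² − r² sin²θ)].
With r = 0.0729 m, L = 0.2946 m, θ = 134.8°: √(L² − r² sin²θ) = 0.29002 m.
v = −0.0729·111.8·0.70957·[1 + 0.0729·-0.70463/0.29002] = -4.7606 m/s.
|v| = 4.7606 m/s.

4.76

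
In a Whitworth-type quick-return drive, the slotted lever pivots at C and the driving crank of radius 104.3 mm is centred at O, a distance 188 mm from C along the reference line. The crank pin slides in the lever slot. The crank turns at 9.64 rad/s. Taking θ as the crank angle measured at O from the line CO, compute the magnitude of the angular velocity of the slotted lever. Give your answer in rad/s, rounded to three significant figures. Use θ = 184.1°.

11.8

ω = 9.64 rad/s
Crank pin A relative to C: A = (d + r cosθ, r sinθ); lever angle φ = atan2(r sinθ, d + r cosθ).
Differentiating tanφ: φ̇ = rω(d cosθ + r)/(d² + r² + 2dr cosθ).
d² + r² + 2dr cosθ = |CA|² = 0.00710605 m²;  d cosθ + r = -0.083219 m.
|ω_lever| = |0.1043·9.64·-0.083219| / 0.00710605 = 11.775 rad/s.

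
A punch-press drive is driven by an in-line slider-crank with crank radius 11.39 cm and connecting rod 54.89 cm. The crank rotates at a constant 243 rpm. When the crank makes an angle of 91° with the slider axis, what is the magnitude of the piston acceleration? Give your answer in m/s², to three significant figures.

16.9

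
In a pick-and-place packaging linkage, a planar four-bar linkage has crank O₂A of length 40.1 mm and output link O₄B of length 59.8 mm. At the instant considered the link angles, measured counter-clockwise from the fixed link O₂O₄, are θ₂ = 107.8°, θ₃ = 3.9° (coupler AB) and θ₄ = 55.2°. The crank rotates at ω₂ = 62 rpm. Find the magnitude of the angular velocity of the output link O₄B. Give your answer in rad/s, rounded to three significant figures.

5.42

ω₂ = 6.493 rad/s (from 62 rpm).
Differentiating the loop-closure r₂e^{iθ₂}+r₃e^{iθ₃}=r₁+r₄e^{iθ₄} gives r₂ω₂e^{iθ₂}+r₃ω₃e^{iθ₃}=r₄ω₄e^{iθ₄}.
Eliminating the other unknown: ω₄ = r₂ω₂ sin(θ₂−θ₃) / [r₄ sin(θ₄−θ₃)].
Numerator sine = +0.97072; denominator sine = +0.78043.
Result = 0.0401·6.493·(+0.97072) / (0.0598·(+0.78043)) = +5.4153 rad/s; magnitude 5.4153 rad/s.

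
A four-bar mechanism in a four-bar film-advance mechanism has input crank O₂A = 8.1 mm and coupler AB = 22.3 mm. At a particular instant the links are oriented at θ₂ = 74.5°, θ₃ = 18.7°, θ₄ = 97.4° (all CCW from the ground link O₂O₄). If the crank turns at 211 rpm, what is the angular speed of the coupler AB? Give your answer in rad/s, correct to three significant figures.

3.18

ω₂ = 22.1 rad/s (from 211 rpm).
Differentiating the loop-closure r₂e^{iθ₂}+r₃e^{iθ₃}=r₁+r₄e^{iθ₄} gives r₂ω₂e^{iθ₂}+r₃ω₃e^{iθ₃}=r₄ω₄e^{iθ₄}.
Eliminating the other unknown: ω₃ = r₂ω₂ sin(θ₄−θ₂) / [r₃ sin(θ₃−θ₄)].
Numerator sine = +0.38912; denominator sine = -0.98061.
Result = 0.0081·22.1·(+0.38912) / (0.0223·(-0.98061)) = -3.1848 rad/s; magnitude 3.1848 rad/s.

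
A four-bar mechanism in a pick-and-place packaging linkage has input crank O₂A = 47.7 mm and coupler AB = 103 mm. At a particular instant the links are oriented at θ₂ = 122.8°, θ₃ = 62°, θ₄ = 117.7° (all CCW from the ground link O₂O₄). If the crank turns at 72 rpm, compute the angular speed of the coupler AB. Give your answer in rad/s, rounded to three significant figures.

ω₂ = 7.54 rad/s (from 72 rpm).
Differentiating the loop-closure r₂e^{iθ₂}+r₃e^{iθ₃}=r₁+r₄e^{iθ₄} gives r₂ω₂e^{iθ₂}+r₃ω₃e^{iθ₃}=r₄ω₄e^{iθ₄}.
Eliminating the other unknown: ω₃ = r₂ω₂ sin(θ₄−θ₂) / [r₃ sin(θ₃−θ₄)].
Numerator sine = -0.08889; denominator sine = -0.82610.
Result = 0.0477·7.54·(-0.08889) / (0.103·(-0.82610)) = +0.37574 rad/s; magnitude 0.37574 rad/s.

0.376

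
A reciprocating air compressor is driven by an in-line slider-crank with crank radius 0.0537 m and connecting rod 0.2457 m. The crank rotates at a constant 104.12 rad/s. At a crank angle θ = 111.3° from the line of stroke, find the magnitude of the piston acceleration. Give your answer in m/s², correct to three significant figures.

ω = 104.1 rad/s
x(θ) = r cosθ + √(L² − r² sin²θ); with ω constant, a = ω²·d²x/dθ².
d²x/dθ² = −r cosθ − r²(cos2θ)/√u − r⁴ sin²2θ/(4u^{3/2}),  u = L² − r² sin²θ = 0.0578653 m².
Substituting r = 0.0537 m, L = 0.2457 m, θ = 111.3°: d²x/dθ² = +0.028262 m.
a = ω²·d²x/dθ² = (104.1)²·(+0.028262) = +306.39 m/s²;  |a| = 306.39 m/s².

306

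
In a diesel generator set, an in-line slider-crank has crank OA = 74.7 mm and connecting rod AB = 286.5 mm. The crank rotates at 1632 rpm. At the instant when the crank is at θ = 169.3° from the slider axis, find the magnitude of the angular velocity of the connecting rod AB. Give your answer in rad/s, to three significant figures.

43.8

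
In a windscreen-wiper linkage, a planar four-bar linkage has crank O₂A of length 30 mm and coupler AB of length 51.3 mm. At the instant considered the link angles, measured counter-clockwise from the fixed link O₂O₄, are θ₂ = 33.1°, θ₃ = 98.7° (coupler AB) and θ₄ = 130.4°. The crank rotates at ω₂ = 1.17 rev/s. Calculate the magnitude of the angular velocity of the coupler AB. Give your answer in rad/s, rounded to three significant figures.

8.11

ω₂ = 7.351 rad/s (from 1.17 rev/s).
Differentiating the loop-closure r₂e^{iθ₂}+r₃e^{iθ₃}=r₁+r₄e^{iθ₄} gives r₂ω₂e^{iθ₂}+r₃ω₃e^{iθ₃}=r₄ω₄e^{iθ₄}.
Eliminating the other unknown: ω₃ = r₂ω₂ sin(θ₄−θ₂) / [r₃ sin(θ₃−θ₄)].
Numerator sine = +0.99189; denominator sine = -0.52547.
Result = 0.03·7.351·(+0.99189) / (0.0513·(-0.52547)) = -8.1149 rad/s; magnitude 8.1149 rad/s.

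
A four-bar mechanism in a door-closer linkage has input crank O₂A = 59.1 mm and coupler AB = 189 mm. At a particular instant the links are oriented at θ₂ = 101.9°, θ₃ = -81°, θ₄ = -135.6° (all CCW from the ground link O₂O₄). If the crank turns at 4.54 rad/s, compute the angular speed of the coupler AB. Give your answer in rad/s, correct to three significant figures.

ω₂ = 4.54 rad/s
Differentiating the loop-closure r₂e^{iθ₂}+r₃e^{iθ₃}=r₁+r₄e^{iθ₄} gives r₂ω₂e^{iθ₂}+r₃ω₃e^{iθ₃}=r₄ω₄e^{iθ₄}.
Eliminating the other unknown: ω₃ = r₂ω₂ sin(θ₄−θ₂) / [r₃ sin(θ₃−θ₄)].
Numerator sine = +0.84339; denominator sine = +0.81513.
Result = 0.0591·4.54·(+0.84339) / (0.189·(+0.81513)) = +1.4689 rad/s; magnitude 1.4689 rad/s.

1.47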